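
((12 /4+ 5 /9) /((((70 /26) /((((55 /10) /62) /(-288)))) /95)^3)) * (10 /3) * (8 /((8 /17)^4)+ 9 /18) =-8401633335028505 /3374352041471115264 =-0.00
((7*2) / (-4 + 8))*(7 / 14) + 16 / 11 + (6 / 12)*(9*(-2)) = -255 / 44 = -5.80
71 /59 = 1.20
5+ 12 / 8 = 6.50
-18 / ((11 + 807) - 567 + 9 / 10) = -180 / 2519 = -0.07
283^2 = 80089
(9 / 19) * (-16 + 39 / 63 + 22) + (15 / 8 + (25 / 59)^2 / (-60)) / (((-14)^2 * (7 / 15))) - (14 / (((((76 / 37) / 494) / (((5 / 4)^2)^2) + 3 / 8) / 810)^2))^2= -2049076592963484815652572621494659557710695165659 / 489056355792258665317425825351584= -4189857812284299.34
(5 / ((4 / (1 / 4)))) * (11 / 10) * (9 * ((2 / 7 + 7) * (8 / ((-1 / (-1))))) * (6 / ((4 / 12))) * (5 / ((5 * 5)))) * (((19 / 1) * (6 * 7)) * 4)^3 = 105562214537472 / 5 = 21112442907494.40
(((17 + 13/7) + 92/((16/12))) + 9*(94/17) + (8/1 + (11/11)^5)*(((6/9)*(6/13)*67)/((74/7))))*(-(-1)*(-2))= -17763870/57239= -310.35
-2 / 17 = -0.12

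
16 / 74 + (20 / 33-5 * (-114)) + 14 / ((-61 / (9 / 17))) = 722608192 / 1266177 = 570.70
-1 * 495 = -495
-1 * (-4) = 4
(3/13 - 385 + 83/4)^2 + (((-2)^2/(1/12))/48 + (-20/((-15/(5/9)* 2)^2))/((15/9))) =87069265331/657072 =132511.00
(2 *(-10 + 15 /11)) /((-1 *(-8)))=-2.16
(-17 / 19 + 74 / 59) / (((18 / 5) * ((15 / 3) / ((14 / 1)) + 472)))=14105 / 66718557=0.00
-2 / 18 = -1 / 9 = -0.11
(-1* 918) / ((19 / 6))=-5508 / 19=-289.89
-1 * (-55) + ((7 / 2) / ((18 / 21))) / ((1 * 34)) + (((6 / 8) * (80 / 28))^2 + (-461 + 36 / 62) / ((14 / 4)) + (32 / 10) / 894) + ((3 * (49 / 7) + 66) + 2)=2642108069 / 153905080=17.17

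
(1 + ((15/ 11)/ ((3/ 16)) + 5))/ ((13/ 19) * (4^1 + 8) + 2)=1387/ 1067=1.30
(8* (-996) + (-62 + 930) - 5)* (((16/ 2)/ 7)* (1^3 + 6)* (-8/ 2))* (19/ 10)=431984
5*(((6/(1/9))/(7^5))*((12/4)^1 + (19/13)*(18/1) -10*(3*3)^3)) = -25485030/218491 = -116.64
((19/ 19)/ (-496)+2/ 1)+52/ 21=46603/ 10416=4.47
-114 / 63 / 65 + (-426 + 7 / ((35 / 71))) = -112429 / 273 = -411.83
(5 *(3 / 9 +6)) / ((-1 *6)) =-95 / 18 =-5.28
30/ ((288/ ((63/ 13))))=105/ 208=0.50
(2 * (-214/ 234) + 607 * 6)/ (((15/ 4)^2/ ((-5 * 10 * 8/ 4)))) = -25885.66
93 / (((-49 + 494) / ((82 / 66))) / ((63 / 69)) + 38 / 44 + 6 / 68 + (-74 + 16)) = 4991217 / 17991679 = 0.28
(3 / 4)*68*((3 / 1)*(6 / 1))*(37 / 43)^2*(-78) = -98025876 / 1849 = -53015.62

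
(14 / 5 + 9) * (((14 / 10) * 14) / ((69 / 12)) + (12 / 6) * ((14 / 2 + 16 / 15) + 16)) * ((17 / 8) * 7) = 62423711 / 6900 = 9046.91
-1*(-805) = 805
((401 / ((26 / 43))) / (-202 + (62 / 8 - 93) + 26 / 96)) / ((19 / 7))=-2896824 / 3402425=-0.85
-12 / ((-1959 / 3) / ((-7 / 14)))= -6 / 653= -0.01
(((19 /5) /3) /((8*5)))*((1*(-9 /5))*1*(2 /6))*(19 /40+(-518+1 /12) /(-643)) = -1877219 /77160000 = -0.02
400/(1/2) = 800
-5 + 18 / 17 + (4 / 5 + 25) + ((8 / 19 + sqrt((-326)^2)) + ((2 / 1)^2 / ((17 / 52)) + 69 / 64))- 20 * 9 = 18769483 / 103360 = 181.59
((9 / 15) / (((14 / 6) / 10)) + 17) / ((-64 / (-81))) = 11097 / 448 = 24.77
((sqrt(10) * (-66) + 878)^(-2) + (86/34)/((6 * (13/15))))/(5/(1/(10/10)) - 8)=-364536548699/2248250854148 - 4829 * sqrt(10)/66125025122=-0.16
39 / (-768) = -13 / 256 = -0.05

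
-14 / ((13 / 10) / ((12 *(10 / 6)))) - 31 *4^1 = -4412 / 13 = -339.38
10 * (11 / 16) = 6.88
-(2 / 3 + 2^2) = -14 / 3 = -4.67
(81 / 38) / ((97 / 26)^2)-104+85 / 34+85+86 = 24903925 / 357542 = 69.65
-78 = -78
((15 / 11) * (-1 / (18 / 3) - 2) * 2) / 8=-0.74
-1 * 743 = -743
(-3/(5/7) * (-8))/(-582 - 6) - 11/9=-403/315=-1.28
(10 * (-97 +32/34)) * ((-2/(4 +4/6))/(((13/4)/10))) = 1959600/1547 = 1266.71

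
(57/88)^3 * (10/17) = 0.16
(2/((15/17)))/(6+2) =17/60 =0.28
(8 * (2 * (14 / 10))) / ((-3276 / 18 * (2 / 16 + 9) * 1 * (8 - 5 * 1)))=-64 / 14235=-0.00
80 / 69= 1.16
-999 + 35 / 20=-3989 / 4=-997.25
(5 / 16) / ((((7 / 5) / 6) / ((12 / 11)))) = 225 / 154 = 1.46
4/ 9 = 0.44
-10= -10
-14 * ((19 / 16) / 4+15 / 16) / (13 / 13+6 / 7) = -3871 / 416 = -9.31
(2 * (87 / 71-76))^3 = -1197093749032 / 357911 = -3344668.78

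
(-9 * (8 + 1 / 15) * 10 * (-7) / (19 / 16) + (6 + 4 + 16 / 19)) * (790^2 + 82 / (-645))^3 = 5317346261952021630308105355376 / 5098386375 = 1042946899439731385659.86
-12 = -12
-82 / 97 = -0.85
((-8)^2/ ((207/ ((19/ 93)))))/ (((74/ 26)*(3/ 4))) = 63232/ 2136861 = 0.03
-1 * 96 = -96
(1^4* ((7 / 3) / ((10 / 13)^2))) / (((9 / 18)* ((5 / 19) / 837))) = 6271083 / 250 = 25084.33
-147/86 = -1.71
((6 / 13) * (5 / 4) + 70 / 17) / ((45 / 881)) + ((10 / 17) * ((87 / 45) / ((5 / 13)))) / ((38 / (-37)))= 33645403 / 377910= 89.03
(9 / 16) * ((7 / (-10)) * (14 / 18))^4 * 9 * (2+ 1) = 5764801 / 4320000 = 1.33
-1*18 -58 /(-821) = -14720 /821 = -17.93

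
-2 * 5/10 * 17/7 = -17/7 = -2.43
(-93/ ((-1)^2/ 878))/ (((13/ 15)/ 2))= -2449620/ 13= -188432.31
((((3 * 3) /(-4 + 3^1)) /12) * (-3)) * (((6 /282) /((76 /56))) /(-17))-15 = -455493 /30362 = -15.00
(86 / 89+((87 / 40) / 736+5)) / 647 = 15640383 / 1695243520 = 0.01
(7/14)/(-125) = -0.00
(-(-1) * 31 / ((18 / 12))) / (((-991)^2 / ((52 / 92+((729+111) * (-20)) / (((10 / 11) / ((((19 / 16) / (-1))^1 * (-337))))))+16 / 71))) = -748761169348 / 4811214819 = -155.63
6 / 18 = 1 / 3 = 0.33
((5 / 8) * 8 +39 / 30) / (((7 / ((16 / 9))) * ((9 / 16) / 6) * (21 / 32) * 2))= 4096 / 315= 13.00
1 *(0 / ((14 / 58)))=0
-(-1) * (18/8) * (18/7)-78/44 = 309/77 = 4.01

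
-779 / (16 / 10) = -3895 / 8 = -486.88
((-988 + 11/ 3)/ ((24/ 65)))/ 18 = -191945/ 1296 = -148.11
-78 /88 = -39 /44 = -0.89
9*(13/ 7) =117/ 7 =16.71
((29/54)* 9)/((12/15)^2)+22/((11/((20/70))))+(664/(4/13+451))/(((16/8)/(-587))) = -1670478671/3942624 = -423.70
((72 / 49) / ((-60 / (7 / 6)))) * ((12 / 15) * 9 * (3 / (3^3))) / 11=-4 / 1925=-0.00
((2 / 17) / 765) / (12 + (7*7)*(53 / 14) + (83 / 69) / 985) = 18124 / 23275777647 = 0.00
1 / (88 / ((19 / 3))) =0.07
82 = 82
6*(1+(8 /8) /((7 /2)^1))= 54 /7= 7.71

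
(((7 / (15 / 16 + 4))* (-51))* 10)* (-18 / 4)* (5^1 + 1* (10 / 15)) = 1456560 / 79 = 18437.47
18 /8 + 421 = 423.25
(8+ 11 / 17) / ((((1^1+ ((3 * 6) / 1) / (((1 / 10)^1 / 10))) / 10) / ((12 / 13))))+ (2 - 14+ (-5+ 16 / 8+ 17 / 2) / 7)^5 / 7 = -37966755796022177 / 1498456724128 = -25337.24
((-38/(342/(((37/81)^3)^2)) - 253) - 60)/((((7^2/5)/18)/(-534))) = 1416179694588227080/4613015762523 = 306996.50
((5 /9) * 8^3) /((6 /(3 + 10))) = 16640 /27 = 616.30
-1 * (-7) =7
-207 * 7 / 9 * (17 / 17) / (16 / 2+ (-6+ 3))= -161 / 5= -32.20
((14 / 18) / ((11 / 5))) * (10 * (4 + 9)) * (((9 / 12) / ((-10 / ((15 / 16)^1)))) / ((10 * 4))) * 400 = -11375 / 352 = -32.32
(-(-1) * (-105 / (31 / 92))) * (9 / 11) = -86940 / 341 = -254.96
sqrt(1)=1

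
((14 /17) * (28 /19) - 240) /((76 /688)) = -13266016 /6137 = -2161.65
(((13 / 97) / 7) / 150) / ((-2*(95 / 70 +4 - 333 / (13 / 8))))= 169 / 528470550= 0.00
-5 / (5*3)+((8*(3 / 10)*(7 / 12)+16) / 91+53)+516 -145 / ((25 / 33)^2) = 10790662 / 34125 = 316.21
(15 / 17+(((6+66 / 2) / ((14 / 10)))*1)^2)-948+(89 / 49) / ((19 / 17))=-2682235 / 15827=-169.47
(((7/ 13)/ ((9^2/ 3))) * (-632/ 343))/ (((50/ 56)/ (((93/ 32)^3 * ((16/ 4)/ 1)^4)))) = -2353489/ 9100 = -258.63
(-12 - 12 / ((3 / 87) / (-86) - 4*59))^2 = 5496042564496 / 38492478025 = 142.78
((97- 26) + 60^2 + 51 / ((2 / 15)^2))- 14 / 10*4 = 130683 / 20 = 6534.15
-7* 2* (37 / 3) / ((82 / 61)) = -15799 / 123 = -128.45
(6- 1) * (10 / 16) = 25 / 8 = 3.12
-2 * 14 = -28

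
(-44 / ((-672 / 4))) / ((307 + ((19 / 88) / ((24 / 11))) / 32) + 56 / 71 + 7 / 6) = 799744 / 943425763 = 0.00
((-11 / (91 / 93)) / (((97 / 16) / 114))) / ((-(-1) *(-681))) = 621984 / 2003729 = 0.31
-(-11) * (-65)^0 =11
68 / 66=1.03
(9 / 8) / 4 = 0.28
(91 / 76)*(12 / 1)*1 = 273 / 19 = 14.37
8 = 8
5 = 5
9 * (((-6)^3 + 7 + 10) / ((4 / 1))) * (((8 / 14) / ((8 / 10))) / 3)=-2985 / 28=-106.61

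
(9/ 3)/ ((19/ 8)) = 1.26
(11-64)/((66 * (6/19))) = -1007/396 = -2.54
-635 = -635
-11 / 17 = -0.65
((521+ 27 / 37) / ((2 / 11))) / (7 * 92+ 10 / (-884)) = 46928024 / 10531791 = 4.46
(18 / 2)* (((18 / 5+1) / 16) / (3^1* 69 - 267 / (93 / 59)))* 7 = 44919 / 93280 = 0.48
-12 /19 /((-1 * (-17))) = -12 /323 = -0.04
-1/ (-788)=0.00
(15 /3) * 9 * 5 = 225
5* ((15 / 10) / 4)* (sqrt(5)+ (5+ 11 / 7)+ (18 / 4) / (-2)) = 15* sqrt(5) / 8+ 1815 / 224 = 12.30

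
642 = 642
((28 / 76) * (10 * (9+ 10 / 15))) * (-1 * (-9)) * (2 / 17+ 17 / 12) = 317695 / 646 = 491.79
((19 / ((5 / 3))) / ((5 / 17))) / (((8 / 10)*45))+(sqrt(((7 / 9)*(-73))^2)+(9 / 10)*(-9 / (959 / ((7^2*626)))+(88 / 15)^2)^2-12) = 122170947262393 / 2111512500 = 57859.45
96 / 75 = 32 / 25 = 1.28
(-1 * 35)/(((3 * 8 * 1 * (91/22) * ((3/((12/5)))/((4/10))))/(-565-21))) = 12892/195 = 66.11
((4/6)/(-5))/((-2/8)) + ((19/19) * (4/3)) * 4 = 88/15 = 5.87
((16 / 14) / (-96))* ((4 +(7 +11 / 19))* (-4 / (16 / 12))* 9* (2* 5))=4950 / 133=37.22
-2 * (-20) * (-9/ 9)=-40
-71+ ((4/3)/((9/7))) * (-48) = -1087/9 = -120.78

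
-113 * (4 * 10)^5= -11571200000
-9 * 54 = -486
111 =111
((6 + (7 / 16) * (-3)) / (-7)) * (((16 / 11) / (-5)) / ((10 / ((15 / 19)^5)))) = 2278125 / 381319246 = 0.01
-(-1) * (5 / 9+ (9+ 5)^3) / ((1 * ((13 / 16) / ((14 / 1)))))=5533024 / 117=47290.80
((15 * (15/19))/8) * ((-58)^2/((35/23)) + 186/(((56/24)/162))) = 2977605/133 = 22388.01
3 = 3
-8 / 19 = -0.42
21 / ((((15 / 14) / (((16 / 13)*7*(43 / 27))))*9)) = 471968 / 15795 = 29.88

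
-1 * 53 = -53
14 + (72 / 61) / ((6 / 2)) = 878 / 61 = 14.39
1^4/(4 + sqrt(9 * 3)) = -4/11 + 3 * sqrt(3)/11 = 0.11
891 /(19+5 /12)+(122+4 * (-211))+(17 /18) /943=-2673978155 /3954942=-676.11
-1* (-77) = 77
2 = 2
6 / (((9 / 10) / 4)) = 80 / 3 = 26.67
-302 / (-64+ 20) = 151 / 22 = 6.86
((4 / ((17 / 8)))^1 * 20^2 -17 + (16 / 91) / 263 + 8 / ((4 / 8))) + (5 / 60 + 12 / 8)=3678960091 / 4882332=753.53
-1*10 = -10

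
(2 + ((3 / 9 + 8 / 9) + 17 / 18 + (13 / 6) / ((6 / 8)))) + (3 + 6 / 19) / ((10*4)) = 48827 / 6840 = 7.14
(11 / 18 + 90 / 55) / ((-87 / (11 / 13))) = -445 / 20358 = -0.02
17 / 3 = 5.67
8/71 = 0.11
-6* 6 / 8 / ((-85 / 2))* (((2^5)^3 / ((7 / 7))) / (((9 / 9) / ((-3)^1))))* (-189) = 167215104 / 85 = 1967236.52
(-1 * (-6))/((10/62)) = 186/5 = 37.20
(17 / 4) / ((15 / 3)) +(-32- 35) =-1323 / 20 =-66.15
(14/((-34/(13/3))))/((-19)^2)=-91/18411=-0.00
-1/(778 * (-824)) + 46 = 29489313/641072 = 46.00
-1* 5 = -5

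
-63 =-63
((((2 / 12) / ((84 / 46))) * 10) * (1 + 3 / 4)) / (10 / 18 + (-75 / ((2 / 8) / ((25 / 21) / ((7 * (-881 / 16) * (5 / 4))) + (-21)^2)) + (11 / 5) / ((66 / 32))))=-1079225 / 89392017448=-0.00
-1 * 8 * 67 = -536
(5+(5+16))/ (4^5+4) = 13/ 514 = 0.03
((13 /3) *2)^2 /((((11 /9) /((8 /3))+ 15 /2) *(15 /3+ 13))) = 2704 /5157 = 0.52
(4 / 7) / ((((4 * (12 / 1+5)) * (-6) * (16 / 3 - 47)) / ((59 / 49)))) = 59 / 1457750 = 0.00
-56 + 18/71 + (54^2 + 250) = 220828/71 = 3110.25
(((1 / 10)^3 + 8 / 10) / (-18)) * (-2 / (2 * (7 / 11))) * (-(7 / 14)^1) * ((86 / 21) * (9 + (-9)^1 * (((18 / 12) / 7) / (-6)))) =-3662439 / 2744000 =-1.33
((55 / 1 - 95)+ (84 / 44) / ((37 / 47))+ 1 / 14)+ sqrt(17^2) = -116829 / 5698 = -20.50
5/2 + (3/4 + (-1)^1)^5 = 2559/1024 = 2.50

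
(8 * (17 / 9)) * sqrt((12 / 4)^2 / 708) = 68 * sqrt(177) / 531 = 1.70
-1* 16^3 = -4096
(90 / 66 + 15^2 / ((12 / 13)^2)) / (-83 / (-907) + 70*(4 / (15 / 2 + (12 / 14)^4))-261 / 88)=1635798086535 / 196920134398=8.31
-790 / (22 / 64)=-25280 / 11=-2298.18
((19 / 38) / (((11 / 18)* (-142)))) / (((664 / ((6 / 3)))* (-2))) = 9 / 1037168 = 0.00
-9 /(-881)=9 /881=0.01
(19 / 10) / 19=1 / 10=0.10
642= 642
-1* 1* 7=-7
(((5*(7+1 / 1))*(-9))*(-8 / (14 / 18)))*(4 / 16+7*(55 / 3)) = 3332880 / 7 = 476125.71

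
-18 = -18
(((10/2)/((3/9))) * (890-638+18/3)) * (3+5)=30960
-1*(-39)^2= -1521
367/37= 9.92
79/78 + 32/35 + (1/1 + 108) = 302831/2730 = 110.93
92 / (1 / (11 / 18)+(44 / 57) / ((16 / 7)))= 230736 / 4951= 46.60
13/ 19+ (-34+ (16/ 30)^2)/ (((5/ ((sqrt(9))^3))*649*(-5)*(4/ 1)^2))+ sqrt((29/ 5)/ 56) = sqrt(2030)/ 140+ 42401201/ 61655000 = 1.01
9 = 9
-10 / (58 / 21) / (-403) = 105 / 11687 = 0.01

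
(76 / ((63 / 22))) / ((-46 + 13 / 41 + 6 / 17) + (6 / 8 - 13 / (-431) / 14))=-2009122016 / 3374656119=-0.60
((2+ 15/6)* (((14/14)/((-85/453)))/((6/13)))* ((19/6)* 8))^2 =12519595881/7225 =1732816.04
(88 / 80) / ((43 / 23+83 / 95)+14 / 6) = 14421 / 66554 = 0.22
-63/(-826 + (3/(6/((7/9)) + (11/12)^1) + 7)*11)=0.08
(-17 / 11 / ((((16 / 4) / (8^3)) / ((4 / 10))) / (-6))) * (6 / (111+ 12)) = 52224 / 2255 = 23.16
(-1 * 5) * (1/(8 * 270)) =-0.00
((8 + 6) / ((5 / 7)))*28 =2744 / 5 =548.80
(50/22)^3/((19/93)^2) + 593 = 420071788/480491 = 874.26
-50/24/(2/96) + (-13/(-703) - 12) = -78723/703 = -111.98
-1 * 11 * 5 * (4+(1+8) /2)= -467.50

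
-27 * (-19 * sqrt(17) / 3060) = 57 * sqrt(17) / 340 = 0.69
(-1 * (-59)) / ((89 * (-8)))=-59 / 712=-0.08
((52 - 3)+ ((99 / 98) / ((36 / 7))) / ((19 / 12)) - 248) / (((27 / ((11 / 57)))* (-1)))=581911 / 409374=1.42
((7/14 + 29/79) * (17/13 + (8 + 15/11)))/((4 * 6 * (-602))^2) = 14933/336884131584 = 0.00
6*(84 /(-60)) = -42 /5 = -8.40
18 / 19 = 0.95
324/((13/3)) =972/13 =74.77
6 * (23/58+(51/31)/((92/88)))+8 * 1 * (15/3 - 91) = -13981351/20677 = -676.18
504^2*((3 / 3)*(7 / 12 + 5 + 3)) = 2180304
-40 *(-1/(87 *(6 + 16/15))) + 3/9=1837/4611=0.40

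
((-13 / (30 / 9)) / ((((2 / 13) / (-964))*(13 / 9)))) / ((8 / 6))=253773 / 20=12688.65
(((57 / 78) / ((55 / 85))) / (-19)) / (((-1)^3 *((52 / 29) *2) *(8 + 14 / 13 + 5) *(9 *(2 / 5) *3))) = 2465 / 22610016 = 0.00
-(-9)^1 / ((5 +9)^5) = 9 / 537824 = 0.00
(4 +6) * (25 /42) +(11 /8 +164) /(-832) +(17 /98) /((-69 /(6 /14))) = 906182831 /157527552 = 5.75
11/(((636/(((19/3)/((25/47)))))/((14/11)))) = 0.26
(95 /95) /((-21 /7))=-1 /3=-0.33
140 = 140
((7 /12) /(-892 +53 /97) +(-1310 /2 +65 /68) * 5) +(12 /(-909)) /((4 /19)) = -416178317125 /127260606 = -3270.28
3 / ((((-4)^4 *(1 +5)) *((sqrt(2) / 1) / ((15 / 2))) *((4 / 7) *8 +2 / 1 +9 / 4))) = 0.00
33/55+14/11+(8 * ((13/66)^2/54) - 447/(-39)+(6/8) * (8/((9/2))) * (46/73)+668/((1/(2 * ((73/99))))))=139421178671/139517235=999.31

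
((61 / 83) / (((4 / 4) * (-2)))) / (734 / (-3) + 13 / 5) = 915 / 602746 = 0.00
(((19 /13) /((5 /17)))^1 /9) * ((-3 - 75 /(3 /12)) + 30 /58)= -944452 /5655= -167.01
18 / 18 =1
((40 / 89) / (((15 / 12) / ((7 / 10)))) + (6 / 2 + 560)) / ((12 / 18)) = 751941 / 890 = 844.88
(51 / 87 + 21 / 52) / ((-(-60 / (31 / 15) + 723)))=-46283 / 32441604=-0.00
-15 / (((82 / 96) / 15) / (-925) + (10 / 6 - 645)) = 9990000 / 428460041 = 0.02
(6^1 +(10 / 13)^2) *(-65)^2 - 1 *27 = 27823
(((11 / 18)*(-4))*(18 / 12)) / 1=-3.67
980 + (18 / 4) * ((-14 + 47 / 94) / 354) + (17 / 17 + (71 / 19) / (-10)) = 43963589 / 44840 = 980.45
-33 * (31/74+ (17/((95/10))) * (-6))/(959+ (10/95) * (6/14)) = 3351117/9438922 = 0.36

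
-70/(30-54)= 35/12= 2.92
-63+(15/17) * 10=-921/17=-54.18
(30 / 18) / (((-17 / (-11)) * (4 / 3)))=55 / 68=0.81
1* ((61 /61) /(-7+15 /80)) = -16 /109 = -0.15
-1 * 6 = -6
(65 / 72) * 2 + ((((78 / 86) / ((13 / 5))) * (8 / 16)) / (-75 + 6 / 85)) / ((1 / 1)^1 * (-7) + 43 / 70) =884312465 / 489674196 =1.81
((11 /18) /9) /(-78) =-11 /12636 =-0.00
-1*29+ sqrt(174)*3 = 10.57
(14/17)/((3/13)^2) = 2366/153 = 15.46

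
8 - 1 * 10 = -2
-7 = -7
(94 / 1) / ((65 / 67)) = 6298 / 65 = 96.89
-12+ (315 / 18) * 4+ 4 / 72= 1045 / 18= 58.06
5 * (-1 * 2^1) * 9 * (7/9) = -70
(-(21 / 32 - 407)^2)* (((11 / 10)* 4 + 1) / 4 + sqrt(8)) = -169078009* sqrt(2) / 512 - 4565106243 / 20480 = -689922.01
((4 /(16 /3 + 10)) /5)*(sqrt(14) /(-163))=-6*sqrt(14) /18745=-0.00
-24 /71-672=-47736 /71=-672.34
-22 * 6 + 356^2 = 126604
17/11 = 1.55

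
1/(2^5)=1/32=0.03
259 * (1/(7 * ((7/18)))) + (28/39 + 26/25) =661348/6825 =96.90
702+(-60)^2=4302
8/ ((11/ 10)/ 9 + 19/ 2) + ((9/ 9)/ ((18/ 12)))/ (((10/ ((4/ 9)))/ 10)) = 13184/ 11691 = 1.13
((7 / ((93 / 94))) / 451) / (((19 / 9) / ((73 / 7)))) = 20586 / 265639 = 0.08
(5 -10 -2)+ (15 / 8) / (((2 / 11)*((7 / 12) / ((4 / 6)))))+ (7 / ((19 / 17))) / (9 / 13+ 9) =5.43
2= 2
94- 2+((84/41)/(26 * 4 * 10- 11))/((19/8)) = 92.00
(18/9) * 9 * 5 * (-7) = -630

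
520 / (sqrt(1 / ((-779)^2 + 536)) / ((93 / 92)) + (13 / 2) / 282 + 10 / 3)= 324052063566734880 / 2091620528493737 - 157249697280 * sqrt(607377) / 2091620528493737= 154.87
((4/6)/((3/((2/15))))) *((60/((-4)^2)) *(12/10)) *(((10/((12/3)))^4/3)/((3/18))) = 125/12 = 10.42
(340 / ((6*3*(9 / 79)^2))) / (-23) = -1060970 / 16767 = -63.28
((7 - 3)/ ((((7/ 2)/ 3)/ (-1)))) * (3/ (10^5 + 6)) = -36/ 350021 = -0.00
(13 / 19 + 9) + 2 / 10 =9.88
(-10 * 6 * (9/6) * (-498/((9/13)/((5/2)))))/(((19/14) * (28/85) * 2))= 6878625/38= 181016.45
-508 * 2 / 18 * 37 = -18796 / 9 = -2088.44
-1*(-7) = 7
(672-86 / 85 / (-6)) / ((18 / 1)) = 171403 / 4590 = 37.34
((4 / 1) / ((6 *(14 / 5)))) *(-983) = -4915 / 21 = -234.05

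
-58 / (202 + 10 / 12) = -348 / 1217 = -0.29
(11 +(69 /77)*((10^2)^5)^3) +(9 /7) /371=25599000000000000000000000000314336 /28567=896103896103896103896103900000.00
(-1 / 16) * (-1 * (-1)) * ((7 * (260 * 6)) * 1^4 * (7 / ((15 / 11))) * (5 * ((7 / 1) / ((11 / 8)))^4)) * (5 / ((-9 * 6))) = 39153587200 / 35937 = 1089506.28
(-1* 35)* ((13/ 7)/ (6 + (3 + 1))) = -13/ 2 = -6.50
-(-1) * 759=759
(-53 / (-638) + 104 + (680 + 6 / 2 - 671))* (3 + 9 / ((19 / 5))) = 3777111 / 6061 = 623.18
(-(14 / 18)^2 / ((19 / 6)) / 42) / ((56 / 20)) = -5 / 3078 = -0.00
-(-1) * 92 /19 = 92 /19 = 4.84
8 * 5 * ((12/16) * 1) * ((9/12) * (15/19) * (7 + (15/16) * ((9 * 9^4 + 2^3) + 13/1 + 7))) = 983931.29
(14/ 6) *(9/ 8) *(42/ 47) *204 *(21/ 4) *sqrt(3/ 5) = 472311 *sqrt(15)/ 940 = 1946.01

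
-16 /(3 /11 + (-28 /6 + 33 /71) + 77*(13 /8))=-299904 /2271695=-0.13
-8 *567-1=-4537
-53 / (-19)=53 / 19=2.79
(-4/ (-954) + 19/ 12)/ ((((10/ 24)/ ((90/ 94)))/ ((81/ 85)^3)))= 4829204367/ 1529785375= 3.16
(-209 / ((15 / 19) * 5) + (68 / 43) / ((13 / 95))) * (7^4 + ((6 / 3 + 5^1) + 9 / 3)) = -99792.05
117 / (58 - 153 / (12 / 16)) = -117 / 146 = -0.80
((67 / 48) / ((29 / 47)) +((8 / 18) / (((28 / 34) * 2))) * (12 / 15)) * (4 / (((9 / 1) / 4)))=362197 / 82215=4.41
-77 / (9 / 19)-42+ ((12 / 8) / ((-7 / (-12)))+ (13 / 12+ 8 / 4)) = -50123 / 252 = -198.90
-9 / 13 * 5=-45 / 13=-3.46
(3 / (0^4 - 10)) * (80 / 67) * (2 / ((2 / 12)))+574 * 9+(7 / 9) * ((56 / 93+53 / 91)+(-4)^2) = 3772763765 / 729027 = 5175.07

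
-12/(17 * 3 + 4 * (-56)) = 12/173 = 0.07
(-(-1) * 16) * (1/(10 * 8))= 1/5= 0.20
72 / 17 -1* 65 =-1033 / 17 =-60.76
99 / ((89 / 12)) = 1188 / 89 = 13.35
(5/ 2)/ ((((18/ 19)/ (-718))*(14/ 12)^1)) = -34105/ 21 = -1624.05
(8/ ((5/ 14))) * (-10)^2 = 2240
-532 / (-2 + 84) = -266 / 41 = -6.49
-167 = -167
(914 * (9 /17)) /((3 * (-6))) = -457 /17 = -26.88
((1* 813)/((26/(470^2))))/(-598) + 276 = -43825113/3887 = -11274.79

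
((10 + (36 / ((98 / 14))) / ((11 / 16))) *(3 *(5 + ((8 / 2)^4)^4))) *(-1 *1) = -17343077961438 / 77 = -225234778719.97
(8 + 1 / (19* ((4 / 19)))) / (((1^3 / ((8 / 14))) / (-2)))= -66 / 7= -9.43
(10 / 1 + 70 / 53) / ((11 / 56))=33600 / 583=57.63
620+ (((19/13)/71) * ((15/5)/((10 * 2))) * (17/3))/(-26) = 297574877/479960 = 620.00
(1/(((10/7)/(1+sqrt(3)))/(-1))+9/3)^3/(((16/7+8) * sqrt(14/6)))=-2023 * sqrt(7)/4000+2231 * sqrt(21)/7200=0.08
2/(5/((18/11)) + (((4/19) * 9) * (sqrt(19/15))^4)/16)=1800/2921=0.62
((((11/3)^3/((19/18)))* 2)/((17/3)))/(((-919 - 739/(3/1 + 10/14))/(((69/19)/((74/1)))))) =-1591876/2200071541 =-0.00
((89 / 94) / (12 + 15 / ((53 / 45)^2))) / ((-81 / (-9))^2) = 250001 / 487927962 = 0.00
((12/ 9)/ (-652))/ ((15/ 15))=-0.00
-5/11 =-0.45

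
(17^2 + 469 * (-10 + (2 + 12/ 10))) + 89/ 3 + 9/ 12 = -172187/ 60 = -2869.78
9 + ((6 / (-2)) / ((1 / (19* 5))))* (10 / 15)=-181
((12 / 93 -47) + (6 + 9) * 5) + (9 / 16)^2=28.45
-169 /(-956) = 169 /956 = 0.18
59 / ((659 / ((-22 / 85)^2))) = 0.01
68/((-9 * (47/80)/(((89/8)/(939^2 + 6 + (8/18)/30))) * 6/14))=-2118200/5594557909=-0.00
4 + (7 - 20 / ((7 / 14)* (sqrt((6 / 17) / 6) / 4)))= 11 - 160* sqrt(17)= -648.70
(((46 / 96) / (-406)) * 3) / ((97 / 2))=-23 / 315056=-0.00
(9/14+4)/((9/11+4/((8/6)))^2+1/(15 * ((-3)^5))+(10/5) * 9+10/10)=28667925/207333196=0.14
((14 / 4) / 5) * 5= 7 / 2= 3.50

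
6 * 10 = 60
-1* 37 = -37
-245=-245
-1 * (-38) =38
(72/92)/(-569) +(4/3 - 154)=-5993900/39261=-152.67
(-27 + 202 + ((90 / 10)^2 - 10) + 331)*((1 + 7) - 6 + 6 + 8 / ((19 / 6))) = 6073.68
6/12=1/2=0.50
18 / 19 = 0.95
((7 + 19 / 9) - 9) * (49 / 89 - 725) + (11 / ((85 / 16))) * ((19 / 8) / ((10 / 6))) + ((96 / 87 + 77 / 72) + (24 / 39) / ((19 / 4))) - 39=-2228587535609 / 19507714200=-114.24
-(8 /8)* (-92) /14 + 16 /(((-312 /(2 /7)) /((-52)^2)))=-33.05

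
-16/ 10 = -8/ 5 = -1.60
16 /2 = 8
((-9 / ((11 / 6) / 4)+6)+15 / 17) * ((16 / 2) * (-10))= 190800 / 187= 1020.32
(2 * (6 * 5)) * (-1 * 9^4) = -393660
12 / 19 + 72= 1380 / 19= 72.63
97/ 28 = 3.46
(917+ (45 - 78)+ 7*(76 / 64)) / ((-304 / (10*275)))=-19630875 / 2432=-8071.91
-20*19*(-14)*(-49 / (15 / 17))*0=0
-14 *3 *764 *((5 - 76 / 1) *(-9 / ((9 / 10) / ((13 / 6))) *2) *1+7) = -98948696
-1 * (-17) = 17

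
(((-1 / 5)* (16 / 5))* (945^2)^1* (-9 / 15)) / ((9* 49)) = 3888 / 5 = 777.60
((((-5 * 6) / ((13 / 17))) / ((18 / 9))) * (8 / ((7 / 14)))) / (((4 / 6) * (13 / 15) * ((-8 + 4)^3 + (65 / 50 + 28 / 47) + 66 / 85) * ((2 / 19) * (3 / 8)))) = 18581544000 / 82811521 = 224.38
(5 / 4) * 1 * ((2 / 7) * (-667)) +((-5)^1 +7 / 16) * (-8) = -1412 / 7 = -201.71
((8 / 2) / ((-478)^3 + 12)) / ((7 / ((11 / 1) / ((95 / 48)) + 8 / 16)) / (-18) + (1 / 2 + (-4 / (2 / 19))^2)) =-20718 / 817089678823535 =-0.00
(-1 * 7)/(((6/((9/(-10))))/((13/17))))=273/340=0.80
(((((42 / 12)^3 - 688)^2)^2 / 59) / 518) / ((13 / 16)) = 54574791347557 / 7823872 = 6975419.76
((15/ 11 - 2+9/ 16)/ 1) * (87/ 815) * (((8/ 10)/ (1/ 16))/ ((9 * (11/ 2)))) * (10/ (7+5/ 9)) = -4524/ 1676455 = -0.00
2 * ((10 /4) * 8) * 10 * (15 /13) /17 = 6000 /221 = 27.15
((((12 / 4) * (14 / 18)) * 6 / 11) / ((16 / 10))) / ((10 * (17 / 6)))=0.03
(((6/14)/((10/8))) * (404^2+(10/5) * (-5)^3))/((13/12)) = 23467104/455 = 51576.05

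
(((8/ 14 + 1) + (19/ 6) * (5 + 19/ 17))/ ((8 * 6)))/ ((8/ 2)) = 7477/ 68544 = 0.11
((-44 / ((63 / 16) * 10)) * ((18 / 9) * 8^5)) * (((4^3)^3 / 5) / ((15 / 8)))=-48378511622144 / 23625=-2047767687.71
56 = 56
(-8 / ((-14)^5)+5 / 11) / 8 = 336151 / 5916064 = 0.06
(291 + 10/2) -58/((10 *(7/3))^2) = 724939/2450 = 295.89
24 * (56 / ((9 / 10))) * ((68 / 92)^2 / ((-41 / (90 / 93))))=-12947200 / 672359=-19.26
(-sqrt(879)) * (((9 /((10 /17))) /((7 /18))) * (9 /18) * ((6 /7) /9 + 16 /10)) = -40851 * sqrt(879) /1225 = -988.69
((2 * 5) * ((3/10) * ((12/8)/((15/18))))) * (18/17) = 486/85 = 5.72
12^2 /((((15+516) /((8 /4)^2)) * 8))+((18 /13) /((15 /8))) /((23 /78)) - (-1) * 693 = 4719917 /6785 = 695.64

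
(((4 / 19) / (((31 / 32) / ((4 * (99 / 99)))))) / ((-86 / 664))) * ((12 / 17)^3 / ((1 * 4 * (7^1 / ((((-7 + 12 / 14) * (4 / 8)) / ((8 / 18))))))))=82612224 / 141794093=0.58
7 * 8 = 56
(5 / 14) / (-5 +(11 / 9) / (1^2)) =-45 / 476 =-0.09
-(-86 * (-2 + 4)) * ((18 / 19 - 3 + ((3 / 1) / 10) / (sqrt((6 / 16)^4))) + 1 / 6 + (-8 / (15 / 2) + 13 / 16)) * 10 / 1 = -1333 / 114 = -11.69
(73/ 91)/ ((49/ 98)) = 146/ 91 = 1.60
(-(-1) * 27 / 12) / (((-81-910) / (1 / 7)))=-9 / 27748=-0.00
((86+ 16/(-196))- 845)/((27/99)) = -409145/147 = -2783.30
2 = 2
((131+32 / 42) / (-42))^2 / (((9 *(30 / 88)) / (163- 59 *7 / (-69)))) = 196399125428 / 362318103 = 542.06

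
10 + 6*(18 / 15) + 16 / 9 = 18.98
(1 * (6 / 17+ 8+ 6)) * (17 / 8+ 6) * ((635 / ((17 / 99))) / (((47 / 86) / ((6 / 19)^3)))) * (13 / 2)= 161521.81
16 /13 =1.23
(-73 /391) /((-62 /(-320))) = -11680 /12121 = -0.96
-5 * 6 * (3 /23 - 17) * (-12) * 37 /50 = -516816 /115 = -4494.05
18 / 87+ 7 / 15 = 293 / 435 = 0.67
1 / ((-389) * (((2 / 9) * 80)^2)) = -81 / 9958400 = -0.00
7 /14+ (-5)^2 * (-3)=-149 /2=-74.50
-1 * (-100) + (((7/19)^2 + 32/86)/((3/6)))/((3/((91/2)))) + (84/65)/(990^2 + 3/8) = 912999956409901/7911331022985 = 115.40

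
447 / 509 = 0.88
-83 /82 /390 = -83 /31980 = -0.00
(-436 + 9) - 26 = -453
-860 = -860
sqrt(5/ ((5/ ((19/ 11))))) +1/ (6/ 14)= sqrt(209)/ 11 +7/ 3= 3.65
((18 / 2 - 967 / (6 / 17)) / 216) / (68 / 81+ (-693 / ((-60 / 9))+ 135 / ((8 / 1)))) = -81925 / 788386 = -0.10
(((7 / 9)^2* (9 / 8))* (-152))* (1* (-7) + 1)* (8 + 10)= 11172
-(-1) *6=6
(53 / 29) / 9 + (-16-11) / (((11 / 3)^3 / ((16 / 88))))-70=-267095635 / 3821301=-69.90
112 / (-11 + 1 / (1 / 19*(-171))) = -252 / 25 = -10.08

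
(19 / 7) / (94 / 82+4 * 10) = 779 / 11809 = 0.07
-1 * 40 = -40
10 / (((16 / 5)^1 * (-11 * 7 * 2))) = -25 / 1232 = -0.02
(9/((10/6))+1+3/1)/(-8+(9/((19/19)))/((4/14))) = 2/5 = 0.40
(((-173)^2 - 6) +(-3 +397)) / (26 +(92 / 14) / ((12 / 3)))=424438 / 387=1096.74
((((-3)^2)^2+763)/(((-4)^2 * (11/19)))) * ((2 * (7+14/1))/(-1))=-84189/22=-3826.77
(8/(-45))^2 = 64/2025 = 0.03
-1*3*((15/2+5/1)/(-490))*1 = 0.08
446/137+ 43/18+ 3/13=188345/32058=5.88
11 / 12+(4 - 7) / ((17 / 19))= -497 / 204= -2.44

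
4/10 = 2/5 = 0.40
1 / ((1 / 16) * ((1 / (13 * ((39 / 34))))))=4056 / 17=238.59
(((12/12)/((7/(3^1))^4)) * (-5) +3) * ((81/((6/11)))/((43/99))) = 99940797/103243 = 968.02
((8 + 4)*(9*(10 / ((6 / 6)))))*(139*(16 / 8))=300240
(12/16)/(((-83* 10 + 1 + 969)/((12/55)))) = 9/7700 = 0.00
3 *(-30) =-90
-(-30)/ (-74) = -15/ 37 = -0.41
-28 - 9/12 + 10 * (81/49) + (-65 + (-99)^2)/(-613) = -3376391/120148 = -28.10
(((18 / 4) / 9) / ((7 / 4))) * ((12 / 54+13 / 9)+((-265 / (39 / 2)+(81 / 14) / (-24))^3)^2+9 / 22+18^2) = 534804842332279529903775225683 / 267396985964241484775424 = 2000040.65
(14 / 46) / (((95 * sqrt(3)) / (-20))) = -28 * sqrt(3) / 1311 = -0.04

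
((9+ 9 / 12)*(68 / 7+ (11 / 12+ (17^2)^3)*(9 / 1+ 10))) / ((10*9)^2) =500806311239 / 907200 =552035.18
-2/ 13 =-0.15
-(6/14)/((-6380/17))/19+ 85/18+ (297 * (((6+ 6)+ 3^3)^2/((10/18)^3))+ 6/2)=2634537.91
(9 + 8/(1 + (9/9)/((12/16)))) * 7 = 87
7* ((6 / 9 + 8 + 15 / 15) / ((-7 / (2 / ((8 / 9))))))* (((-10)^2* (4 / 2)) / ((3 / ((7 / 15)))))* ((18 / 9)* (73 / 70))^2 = -309082 / 105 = -2943.64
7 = 7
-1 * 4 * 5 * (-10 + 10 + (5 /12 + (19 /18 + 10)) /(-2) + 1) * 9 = 852.50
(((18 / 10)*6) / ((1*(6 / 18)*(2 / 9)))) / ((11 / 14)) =185.56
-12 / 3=-4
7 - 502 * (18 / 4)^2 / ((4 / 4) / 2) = -20324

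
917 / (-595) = -131 / 85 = -1.54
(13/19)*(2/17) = 26/323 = 0.08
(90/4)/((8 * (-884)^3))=-45/11052913664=-0.00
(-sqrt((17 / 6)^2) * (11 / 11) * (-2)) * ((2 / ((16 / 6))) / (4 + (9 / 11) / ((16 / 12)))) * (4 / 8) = 187 / 406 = 0.46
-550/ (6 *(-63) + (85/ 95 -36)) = 10450/ 7849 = 1.33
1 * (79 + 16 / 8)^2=6561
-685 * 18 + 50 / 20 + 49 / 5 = -123177 / 10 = -12317.70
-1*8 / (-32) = 1 / 4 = 0.25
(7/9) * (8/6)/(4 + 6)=14/135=0.10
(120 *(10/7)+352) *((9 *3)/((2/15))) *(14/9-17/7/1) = -4534200/49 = -92534.69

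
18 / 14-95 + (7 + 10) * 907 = 107277 / 7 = 15325.29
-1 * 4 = -4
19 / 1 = 19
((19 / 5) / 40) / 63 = 19 / 12600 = 0.00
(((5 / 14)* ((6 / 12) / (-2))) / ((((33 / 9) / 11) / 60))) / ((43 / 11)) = -2475 / 602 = -4.11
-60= -60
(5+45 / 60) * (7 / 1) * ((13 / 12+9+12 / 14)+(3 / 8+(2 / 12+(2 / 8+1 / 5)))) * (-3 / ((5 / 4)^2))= -230529 / 250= -922.12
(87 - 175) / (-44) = 2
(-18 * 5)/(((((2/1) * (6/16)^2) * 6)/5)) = -800/3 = -266.67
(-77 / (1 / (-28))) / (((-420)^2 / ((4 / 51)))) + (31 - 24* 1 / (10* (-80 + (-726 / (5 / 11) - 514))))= 324798443 / 10476675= 31.00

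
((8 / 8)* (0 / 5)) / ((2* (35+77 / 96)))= 0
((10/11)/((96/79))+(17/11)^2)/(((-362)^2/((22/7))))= 18217/242169312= 0.00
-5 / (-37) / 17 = 5 / 629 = 0.01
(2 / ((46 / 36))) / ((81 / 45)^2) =100 / 207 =0.48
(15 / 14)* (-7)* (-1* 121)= 1815 / 2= 907.50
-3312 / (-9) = 368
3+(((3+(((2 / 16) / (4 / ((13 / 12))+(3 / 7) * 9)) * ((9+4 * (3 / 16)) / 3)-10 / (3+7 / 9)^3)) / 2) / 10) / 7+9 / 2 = 7.52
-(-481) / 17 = 481 / 17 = 28.29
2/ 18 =1/ 9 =0.11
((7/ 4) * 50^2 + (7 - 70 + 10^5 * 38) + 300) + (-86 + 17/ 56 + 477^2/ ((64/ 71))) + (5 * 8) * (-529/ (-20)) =1817983681/ 448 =4057999.29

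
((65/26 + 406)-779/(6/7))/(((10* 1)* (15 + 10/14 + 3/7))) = -10507/3390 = -3.10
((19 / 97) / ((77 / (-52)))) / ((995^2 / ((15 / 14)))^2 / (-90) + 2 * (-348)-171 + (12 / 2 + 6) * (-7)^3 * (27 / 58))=2320812 / 166444316624199691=0.00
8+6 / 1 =14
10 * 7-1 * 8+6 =68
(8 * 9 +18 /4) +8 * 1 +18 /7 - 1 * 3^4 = 85 /14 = 6.07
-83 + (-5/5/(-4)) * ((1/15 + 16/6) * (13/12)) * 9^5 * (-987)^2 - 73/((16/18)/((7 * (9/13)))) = 44286861043331/1040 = 42583520233.97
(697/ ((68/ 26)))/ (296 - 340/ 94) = 25051/ 27484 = 0.91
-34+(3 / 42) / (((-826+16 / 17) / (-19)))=-6676053 / 196364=-34.00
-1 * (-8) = 8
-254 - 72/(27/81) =-470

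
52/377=4/29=0.14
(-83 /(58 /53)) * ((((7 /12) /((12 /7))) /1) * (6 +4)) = -258.08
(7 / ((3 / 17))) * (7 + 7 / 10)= 9163 / 30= 305.43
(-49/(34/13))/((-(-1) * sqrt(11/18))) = -1911 * sqrt(22)/374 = -23.97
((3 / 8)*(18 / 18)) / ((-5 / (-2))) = 3 / 20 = 0.15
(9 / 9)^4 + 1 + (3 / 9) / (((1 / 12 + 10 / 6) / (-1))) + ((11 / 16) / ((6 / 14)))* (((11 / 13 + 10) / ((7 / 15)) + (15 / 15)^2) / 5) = 34897 / 3640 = 9.59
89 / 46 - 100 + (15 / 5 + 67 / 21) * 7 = -7553 / 138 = -54.73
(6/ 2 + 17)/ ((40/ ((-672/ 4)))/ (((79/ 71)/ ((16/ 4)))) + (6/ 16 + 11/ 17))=4512480/ 37481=120.39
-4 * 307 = -1228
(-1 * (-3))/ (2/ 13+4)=13/ 18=0.72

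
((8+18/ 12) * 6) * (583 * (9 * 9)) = 2691711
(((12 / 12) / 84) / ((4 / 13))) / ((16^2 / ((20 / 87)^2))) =325 / 40690944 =0.00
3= 3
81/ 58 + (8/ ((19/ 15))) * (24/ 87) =3459/ 1102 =3.14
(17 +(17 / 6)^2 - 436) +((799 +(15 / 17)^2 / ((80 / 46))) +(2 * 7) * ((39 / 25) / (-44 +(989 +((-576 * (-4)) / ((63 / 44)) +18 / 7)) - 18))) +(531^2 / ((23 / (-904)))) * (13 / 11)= -2356279502854067969 / 179911690200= -13096867.14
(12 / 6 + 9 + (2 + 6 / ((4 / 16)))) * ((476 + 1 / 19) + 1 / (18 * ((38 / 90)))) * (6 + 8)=4686605 / 19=246663.42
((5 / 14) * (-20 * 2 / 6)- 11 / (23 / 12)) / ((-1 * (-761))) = -3922 / 367563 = -0.01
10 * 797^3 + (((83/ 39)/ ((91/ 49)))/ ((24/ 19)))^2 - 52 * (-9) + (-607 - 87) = 749571985669972417/ 148060224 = 5062615504.82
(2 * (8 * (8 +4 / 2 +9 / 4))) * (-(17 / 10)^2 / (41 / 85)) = -240737 / 205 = -1174.33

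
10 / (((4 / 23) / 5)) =575 / 2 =287.50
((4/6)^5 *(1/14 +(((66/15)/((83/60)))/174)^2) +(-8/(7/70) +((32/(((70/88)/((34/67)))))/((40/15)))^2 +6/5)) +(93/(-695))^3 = -699542331033556594658443/34652717543713207971375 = -20.19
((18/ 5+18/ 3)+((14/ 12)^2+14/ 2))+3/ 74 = 119891/ 6660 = 18.00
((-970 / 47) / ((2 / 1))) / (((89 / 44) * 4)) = -5335 / 4183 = -1.28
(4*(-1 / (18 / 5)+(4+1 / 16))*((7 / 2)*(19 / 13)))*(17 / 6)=1232245 / 5616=219.42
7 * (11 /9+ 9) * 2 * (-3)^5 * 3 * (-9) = 938952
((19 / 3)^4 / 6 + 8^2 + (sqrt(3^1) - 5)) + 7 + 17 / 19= sqrt(3) + 3093805 / 9234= 336.78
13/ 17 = 0.76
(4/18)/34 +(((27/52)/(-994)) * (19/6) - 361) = -5709689395/15816528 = -361.00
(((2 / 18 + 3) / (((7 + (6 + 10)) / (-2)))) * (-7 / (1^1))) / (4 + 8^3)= 98 / 26703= 0.00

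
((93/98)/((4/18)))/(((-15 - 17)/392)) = -837/16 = -52.31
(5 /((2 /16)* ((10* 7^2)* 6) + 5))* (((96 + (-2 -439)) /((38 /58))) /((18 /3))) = -3335 /2831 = -1.18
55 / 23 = 2.39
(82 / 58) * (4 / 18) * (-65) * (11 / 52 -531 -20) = 1957135 / 174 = 11247.90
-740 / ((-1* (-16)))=-185 / 4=-46.25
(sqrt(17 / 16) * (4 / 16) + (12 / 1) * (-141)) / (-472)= 423 / 118 - sqrt(17) / 7552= 3.58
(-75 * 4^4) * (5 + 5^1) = -192000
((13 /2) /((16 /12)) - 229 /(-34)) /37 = 1579 /5032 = 0.31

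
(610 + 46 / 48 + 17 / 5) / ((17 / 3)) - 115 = -4477 / 680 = -6.58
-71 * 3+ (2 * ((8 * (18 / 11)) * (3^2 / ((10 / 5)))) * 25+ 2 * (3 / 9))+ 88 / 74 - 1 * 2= 3336151 / 1221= 2732.31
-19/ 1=-19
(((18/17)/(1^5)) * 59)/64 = 531/544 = 0.98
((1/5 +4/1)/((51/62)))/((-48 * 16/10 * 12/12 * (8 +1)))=-217/29376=-0.01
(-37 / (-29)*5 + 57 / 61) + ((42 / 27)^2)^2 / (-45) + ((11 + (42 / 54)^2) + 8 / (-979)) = 9602794320034 / 511320348495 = 18.78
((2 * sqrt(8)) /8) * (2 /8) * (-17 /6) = -17 * sqrt(2) /48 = -0.50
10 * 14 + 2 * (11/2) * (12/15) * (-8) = 348/5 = 69.60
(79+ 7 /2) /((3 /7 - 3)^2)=12.48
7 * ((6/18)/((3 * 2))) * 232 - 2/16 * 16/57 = 15422/171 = 90.19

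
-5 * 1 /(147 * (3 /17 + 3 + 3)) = -17 /3087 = -0.01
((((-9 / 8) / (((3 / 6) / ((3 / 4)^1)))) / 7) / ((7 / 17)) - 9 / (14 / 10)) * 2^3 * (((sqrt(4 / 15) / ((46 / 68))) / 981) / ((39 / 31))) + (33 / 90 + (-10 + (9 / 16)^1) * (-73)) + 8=697.27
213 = 213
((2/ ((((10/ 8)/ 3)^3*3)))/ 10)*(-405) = -46656/ 125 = -373.25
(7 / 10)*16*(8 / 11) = 448 / 55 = 8.15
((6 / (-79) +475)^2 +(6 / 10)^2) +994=35347029044 / 156025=226547.21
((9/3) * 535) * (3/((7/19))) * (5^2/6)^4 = 3970703125/1008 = 3939189.61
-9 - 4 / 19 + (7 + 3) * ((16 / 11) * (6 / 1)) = 16315 / 209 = 78.06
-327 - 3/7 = -2292/7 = -327.43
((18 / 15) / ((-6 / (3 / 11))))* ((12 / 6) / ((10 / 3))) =-9 / 275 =-0.03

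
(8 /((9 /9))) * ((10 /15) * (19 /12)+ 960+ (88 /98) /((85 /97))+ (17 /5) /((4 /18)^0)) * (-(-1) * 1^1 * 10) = 579056456 /7497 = 77238.42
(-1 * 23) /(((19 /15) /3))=-1035 /19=-54.47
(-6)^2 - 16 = 20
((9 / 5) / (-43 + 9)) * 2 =-9 / 85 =-0.11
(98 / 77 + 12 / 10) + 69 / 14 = 5699 / 770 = 7.40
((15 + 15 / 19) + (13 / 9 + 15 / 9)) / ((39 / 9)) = 4.36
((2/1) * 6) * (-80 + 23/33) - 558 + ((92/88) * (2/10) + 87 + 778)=-70887/110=-644.43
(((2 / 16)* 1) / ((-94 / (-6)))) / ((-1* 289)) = -3 / 108664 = -0.00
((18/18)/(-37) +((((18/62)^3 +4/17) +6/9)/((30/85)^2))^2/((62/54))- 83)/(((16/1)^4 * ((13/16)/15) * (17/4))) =-0.00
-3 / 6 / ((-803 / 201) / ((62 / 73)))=6231 / 58619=0.11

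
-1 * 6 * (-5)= 30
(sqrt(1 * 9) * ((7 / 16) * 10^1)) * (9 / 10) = 189 / 16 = 11.81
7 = 7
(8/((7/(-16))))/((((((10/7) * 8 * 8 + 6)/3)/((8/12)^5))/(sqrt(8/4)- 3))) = 2048/9207- 2048 * sqrt(2)/27621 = 0.12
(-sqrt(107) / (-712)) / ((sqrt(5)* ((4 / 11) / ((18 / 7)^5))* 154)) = 59049* sqrt(535) / 104707610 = 0.01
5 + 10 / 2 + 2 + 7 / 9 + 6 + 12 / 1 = 30.78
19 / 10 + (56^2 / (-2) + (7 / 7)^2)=-1565.10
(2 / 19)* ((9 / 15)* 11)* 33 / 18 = 121 / 95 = 1.27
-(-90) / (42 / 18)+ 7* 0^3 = 270 / 7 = 38.57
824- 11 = 813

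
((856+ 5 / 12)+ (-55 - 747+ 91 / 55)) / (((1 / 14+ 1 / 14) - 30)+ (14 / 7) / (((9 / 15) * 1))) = -2.11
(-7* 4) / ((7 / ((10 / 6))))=-20 / 3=-6.67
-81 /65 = -1.25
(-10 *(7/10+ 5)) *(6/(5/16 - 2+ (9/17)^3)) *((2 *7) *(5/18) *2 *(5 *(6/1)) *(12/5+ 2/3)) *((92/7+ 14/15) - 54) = -2304036954112/362961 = -6347891.24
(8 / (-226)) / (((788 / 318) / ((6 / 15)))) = -636 / 111305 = -0.01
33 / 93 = 11 / 31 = 0.35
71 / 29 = 2.45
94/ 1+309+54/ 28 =5669/ 14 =404.93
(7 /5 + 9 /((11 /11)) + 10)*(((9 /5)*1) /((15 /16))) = 4896 /125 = 39.17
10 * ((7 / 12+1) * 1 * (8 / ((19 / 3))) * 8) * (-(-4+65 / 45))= 3680 / 9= 408.89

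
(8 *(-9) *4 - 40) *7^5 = -5512696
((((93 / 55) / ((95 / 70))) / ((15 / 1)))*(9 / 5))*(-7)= -27342 / 26125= -1.05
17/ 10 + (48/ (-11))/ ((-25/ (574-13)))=4981/ 50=99.62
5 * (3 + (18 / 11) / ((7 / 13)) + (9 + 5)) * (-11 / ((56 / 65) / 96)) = -6017700 / 49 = -122810.20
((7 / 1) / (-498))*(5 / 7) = -5 / 498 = -0.01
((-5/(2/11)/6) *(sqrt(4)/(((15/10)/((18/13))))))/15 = -22/39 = -0.56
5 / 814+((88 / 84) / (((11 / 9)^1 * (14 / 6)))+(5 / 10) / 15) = 121699 / 299145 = 0.41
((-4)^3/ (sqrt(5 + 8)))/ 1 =-64 * sqrt(13)/ 13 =-17.75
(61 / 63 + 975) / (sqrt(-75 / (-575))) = 61486*sqrt(69) / 189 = 2702.33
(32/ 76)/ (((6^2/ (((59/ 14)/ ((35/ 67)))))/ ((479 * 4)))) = 7573948/ 41895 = 180.78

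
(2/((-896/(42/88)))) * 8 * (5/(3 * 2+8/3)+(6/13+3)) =-315/9152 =-0.03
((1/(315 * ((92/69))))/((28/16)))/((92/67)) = 67/67620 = 0.00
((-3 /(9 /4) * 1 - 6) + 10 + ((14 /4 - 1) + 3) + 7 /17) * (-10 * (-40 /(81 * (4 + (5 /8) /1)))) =1400000 /152847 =9.16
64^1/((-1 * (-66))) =32/33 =0.97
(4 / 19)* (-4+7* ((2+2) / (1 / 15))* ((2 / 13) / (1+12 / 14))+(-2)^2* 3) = 28928 / 3211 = 9.01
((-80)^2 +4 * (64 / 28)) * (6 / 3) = 89728 / 7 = 12818.29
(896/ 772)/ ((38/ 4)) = 448/ 3667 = 0.12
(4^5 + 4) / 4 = 257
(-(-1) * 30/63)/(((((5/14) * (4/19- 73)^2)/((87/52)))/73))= 764237/24864957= 0.03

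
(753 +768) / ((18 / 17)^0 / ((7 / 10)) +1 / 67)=713349 / 677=1053.69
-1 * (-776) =776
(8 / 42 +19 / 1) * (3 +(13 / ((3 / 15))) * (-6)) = -51987 / 7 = -7426.71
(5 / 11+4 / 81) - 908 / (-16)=204053 / 3564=57.25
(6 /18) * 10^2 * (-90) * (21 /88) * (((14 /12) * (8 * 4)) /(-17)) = 1572.19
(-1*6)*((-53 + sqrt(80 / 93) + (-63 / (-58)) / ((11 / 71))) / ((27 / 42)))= 410774 / 957-112*sqrt(465) / 279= 420.57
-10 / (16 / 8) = -5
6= 6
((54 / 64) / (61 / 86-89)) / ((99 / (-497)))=21371 / 445456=0.05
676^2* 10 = 4569760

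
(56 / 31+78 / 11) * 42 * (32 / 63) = 194176 / 1023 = 189.81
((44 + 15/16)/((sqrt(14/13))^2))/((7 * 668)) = 9347/1047424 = 0.01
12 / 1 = 12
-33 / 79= -0.42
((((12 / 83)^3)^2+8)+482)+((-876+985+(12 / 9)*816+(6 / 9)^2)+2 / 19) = 94345510994068963 / 55906803846099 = 1687.55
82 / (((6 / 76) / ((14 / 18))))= 807.85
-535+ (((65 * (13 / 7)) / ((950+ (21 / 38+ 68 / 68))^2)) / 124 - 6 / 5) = -760657881475112 / 1418608509885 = -536.20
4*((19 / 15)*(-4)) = -304 / 15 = -20.27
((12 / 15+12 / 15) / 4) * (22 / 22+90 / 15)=14 / 5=2.80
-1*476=-476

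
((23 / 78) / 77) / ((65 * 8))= 23 / 3123120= 0.00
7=7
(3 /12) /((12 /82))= 41 /24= 1.71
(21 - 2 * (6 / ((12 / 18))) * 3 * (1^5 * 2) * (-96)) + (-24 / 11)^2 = 1257645 / 121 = 10393.76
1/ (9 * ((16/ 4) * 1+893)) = 1/ 8073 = 0.00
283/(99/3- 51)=-283/18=-15.72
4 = 4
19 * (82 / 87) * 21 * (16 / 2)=87248 / 29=3008.55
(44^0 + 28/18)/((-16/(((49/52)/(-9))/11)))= 0.00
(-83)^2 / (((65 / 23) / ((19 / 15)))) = 3010493 / 975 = 3087.69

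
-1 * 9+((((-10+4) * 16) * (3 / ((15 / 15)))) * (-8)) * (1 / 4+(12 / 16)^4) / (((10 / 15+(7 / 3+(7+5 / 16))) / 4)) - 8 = 5381 / 11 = 489.18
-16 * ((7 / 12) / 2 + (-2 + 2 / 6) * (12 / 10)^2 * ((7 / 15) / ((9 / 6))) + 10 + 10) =-7818 / 25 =-312.72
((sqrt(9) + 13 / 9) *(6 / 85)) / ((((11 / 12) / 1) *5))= 64 / 935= 0.07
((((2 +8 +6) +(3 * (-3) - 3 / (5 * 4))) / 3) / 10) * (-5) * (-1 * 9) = 411 / 40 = 10.28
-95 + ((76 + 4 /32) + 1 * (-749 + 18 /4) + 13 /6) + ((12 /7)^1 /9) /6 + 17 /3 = -380777 /504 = -755.51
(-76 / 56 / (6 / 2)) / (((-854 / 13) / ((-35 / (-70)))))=247 / 71736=0.00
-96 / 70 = -1.37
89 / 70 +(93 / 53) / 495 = 31219 / 24486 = 1.27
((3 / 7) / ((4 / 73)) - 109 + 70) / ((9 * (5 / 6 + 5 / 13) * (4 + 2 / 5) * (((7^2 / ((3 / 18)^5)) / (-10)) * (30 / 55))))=6305 / 202704768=0.00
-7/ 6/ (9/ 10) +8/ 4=19/ 27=0.70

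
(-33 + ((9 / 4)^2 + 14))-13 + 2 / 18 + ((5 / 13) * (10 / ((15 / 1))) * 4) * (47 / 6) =-35179 / 1872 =-18.79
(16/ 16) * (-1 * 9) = -9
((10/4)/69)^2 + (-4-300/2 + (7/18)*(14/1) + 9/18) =-2819545/19044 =-148.05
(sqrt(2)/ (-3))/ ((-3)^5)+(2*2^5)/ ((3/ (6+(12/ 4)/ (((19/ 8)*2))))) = sqrt(2)/ 729+2688/ 19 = 141.48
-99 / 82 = -1.21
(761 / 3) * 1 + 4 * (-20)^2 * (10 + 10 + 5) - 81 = 120518 / 3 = 40172.67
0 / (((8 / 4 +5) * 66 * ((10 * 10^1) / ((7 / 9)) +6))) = 0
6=6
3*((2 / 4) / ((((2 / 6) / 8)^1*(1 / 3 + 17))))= 27 / 13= 2.08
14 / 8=7 / 4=1.75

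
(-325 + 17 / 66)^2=459373489 / 4356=105457.64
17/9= 1.89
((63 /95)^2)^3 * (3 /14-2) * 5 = -0.76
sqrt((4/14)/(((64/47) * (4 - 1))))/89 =sqrt(1974)/14952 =0.00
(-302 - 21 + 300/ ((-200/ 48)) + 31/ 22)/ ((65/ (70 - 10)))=-51954/ 143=-363.31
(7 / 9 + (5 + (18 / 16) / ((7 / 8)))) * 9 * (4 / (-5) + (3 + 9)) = 712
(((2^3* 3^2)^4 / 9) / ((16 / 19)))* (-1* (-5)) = 17729280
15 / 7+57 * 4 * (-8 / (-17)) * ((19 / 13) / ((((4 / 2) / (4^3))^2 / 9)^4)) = 1750033407448461610227 / 1547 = 1131243314446322954.25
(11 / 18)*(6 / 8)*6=11 / 4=2.75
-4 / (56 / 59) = -59 / 14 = -4.21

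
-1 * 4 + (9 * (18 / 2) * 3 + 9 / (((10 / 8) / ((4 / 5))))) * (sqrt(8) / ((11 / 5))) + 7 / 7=-3 + 12438 * sqrt(2) / 55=316.82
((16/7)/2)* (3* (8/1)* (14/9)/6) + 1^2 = 73/9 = 8.11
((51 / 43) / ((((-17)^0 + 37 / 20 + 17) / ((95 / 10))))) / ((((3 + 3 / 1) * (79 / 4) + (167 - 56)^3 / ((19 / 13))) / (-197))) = -24179780 / 202364806513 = -0.00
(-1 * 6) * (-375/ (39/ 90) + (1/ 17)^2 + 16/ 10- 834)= 191356914/ 18785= 10186.69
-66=-66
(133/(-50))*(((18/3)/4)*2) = -399/50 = -7.98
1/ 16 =0.06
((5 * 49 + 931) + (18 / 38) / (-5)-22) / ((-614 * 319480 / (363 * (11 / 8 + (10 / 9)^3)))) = -212478274679 / 36226961769600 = -0.01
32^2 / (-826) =-512 / 413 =-1.24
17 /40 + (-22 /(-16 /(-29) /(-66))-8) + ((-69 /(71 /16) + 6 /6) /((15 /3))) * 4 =7419601 /2840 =2612.54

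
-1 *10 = -10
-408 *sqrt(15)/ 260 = -102 *sqrt(15)/ 65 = -6.08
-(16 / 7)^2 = -256 / 49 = -5.22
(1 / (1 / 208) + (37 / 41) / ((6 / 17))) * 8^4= 106080256 / 123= 862441.11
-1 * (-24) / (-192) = -1 / 8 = -0.12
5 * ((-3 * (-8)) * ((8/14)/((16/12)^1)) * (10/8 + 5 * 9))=16650/7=2378.57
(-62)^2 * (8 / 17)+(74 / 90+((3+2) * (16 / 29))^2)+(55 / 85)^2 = 19881564538 / 10937205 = 1817.79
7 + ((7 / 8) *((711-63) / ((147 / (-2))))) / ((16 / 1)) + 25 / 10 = 9.02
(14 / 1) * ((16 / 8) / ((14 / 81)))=162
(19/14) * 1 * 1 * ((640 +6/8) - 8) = 48089/56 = 858.73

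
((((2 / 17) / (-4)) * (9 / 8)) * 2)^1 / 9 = -1 / 136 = -0.01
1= 1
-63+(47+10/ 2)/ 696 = -10949/ 174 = -62.93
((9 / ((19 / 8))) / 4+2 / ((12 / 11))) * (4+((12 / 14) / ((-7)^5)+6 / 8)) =13.21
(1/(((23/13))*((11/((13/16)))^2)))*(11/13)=0.00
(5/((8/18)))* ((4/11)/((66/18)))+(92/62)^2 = 385771/116281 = 3.32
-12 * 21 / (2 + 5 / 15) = -108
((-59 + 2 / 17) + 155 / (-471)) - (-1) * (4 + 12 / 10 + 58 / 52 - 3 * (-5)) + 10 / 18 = -116604299 / 3122730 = -37.34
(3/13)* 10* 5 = 150/13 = 11.54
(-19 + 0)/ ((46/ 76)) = -722/ 23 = -31.39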